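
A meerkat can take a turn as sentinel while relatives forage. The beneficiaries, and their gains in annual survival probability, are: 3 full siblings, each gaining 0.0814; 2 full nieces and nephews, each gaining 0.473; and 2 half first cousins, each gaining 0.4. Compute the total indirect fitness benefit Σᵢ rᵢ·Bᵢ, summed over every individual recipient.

r to a full sibling = 0.5 (full sibs share both parents — two paths of length 2: r = 2·(1/2)^2 = 1/2).
r to a full niece or nephew = 1/4 (full aunt/uncle↔niece/nephew: two paths of length 3 through the shared grandparent pair: r = 2·(1/2)^3 = 1/4).
r to a half first cousin = 1/16 (half first cousins share one grandparent — one path of length 4: r = (1/2)^4 = 1/16).
Summing one r·B term per recipient: 3·0.5·0.0814 + 2·0.25·0.473 + 2·0.0625·0.4 = 0.4086.

0.4086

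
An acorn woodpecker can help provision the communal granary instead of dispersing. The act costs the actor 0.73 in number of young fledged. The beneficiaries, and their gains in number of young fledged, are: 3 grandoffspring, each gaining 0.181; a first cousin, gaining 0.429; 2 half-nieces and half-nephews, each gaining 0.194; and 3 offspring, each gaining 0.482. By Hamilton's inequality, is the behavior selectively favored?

Hamilton's rule: the trait is favored when the sum of r·B over every recipient exceeds the actor's cost C.
r to a grandoffspring = 0.25 (two parent–offspring links: r = (1/2)^2 = 1/4).
r to a first cousin = 1/8 (first cousins share one grandparent pair — two paths of length 4: r = 2·(1/2)^4 = 1/8).
r to a half-niece or half-nephew = 0.125 (half-aunt/uncle↔niece/nephew: one path of length 3: r = (1/2)^3 = 1/8).
r to an offspring = 0.5 (one parent–offspring link: r = (1/2)^1 = 1/2).
Summing one r·B term per recipient: 3·0.25·0.181 + 1·0.125·0.429 + 2·0.125·0.194 + 3·0.5·0.482 = 0.960875.
0.960875 > 0.73: the indirect benefit exceeds the cost.

Yes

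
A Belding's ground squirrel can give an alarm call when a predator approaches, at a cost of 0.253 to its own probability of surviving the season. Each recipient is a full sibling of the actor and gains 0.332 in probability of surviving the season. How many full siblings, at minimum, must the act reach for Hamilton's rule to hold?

r to a full sibling = 1/2 (full sibs share both parents — two paths of length 2: r = 2·(1/2)^2 = 1/2).
Hamilton's rule: n·r·B > C  ⇒  n > C/(r·B) = 0.253/(0.5·0.332) = 1.524.
The smallest integer exceeding 1.524 is 2.

2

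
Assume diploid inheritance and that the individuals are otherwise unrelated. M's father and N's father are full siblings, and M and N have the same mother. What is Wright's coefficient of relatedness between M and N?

0.375

Independent pedigree routes through distinct common ancestors add.
M and N are related in two ways: first cousins through their fathers (r = 1/8) and half-sibs through their shared mother (r = 1/4).
r = 1/8 + 1/4 = 3/8 = 0.375.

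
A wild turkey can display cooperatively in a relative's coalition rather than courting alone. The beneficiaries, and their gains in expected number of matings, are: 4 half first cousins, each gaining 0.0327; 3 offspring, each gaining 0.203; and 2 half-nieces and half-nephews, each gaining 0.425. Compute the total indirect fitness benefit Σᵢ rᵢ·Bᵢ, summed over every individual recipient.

r to a half first cousin = 1/16 (half first cousins share one grandparent — one path of length 4: r = (1/2)^4 = 1/16).
r to an offspring = 1/2 (one parent–offspring link: r = (1/2)^1 = 1/2).
r to a half-niece or half-nephew = 0.125 (half-aunt/uncle↔niece/nephew: one path of length 3: r = (1/2)^3 = 1/8).
Summing one r·B term per recipient: 4·0.0625·0.0327 + 3·0.5·0.203 + 2·0.125·0.425 = 0.418925.

0.418925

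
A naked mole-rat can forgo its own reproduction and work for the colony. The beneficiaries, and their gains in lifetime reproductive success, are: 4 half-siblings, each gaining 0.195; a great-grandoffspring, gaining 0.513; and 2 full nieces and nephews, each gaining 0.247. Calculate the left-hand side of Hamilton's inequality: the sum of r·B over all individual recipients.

r to a half-sibling = 1/4 (half-sibs share one parent — one path of length 2: r = (1/2)^2 = 1/4).
r to a great-grandoffspring = 0.125 (three parent–offspring links: r = (1/2)^3 = 1/8).
r to a full niece or nephew = 1/4 (full aunt/uncle↔niece/nephew: two paths of length 3 through the shared grandparent pair: r = 2·(1/2)^3 = 1/4).
Summing one r·B term per recipient: 4·0.25·0.195 + 1·0.125·0.513 + 2·0.25·0.247 = 0.382625.

0.382625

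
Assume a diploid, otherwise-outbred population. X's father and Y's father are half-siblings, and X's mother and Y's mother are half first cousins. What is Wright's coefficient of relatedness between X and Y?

Independent pedigree routes through distinct common ancestors add.
X and Y are related in two ways: half first cousins through their fathers (r = 1/16) and half second cousins through their mothers (r = 1/64).
r = 1/16 + 1/64 = 5/64 = 0.078125.

0.078125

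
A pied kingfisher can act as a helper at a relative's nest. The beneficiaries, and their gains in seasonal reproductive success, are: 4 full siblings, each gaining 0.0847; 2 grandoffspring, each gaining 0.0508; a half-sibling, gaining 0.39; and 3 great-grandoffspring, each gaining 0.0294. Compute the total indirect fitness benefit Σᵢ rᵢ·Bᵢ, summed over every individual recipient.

0.303325

r to a full sibling = 0.5 (full sibs share both parents — two paths of length 2: r = 2·(1/2)^2 = 1/2).
r to a grandoffspring = 0.25 (two parent–offspring links: r = (1/2)^2 = 1/4).
r to a half-sibling = 0.25 (half-sibs share one parent — one path of length 2: r = (1/2)^2 = 1/4).
r to a great-grandoffspring = 0.125 (three parent–offspring links: r = (1/2)^3 = 1/8).
Summing one r·B term per recipient: 4·0.5·0.0847 + 2·0.25·0.0508 + 1·0.25·0.39 + 3·0.125·0.0294 = 0.303325.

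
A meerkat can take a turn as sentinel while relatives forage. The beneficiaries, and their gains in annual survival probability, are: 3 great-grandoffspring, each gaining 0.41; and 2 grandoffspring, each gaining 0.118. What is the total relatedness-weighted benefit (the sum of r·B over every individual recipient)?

0.21275

r to a great-grandoffspring = 0.125 (three parent–offspring links: r = (1/2)^3 = 1/8).
r to a grandoffspring = 0.25 (two parent–offspring links: r = (1/2)^2 = 1/4).
Summing one r·B term per recipient: 3·0.125·0.41 + 2·0.25·0.118 = 0.21275.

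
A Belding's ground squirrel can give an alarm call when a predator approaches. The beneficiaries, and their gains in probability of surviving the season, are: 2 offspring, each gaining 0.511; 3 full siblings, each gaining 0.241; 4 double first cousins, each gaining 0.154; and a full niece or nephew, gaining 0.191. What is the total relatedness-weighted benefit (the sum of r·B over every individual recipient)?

1.07425

r to an offspring = 0.5 (one parent–offspring link: r = (1/2)^1 = 1/2).
r to a full sibling = 1/2 (full sibs share both parents — two paths of length 2: r = 2·(1/2)^2 = 1/2).
r to a double first cousin = 1/4 (double first cousins share both grandparent pairs — four paths of length 4: r = 4·(1/2)^4 = 1/4).
r to a full niece or nephew = 1/4 (full aunt/uncle↔niece/nephew: two paths of length 3 through the shared grandparent pair: r = 2·(1/2)^3 = 1/4).
Summing one r·B term per recipient: 2·0.5·0.511 + 3·0.5·0.241 + 4·0.25·0.154 + 1·0.25·0.191 = 1.07425.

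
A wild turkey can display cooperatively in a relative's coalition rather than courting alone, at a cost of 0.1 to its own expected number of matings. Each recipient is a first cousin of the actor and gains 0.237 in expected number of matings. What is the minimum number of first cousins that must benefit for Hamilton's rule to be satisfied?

4

r to a first cousin = 0.125 (first cousins share one grandparent pair — two paths of length 4: r = 2·(1/2)^4 = 1/8).
Hamilton's rule: n·r·B > C  ⇒  n > C/(r·B) = 0.1/(0.125·0.237) = 3.376.
The smallest integer exceeding 3.376 is 4.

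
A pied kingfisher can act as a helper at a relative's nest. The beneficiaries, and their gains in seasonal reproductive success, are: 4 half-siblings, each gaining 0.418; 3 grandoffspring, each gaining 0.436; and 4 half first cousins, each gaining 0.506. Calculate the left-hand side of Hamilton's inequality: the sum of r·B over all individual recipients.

r to a half-sibling = 1/4 (half-sibs share one parent — one path of length 2: r = (1/2)^2 = 1/4).
r to a grandoffspring = 0.25 (two parent–offspring links: r = (1/2)^2 = 1/4).
r to a half first cousin = 1/16 (half first cousins share one grandparent — one path of length 4: r = (1/2)^4 = 1/16).
Summing one r·B term per recipient: 4·0.25·0.418 + 3·0.25·0.436 + 4·0.0625·0.506 = 0.8715.

0.8715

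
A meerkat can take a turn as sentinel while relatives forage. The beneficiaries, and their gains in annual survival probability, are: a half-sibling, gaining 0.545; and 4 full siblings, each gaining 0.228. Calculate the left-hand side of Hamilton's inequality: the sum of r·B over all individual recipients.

0.59225

r to a half-sibling = 1/4 (half-sibs share one parent — one path of length 2: r = (1/2)^2 = 1/4).
r to a full sibling = 0.5 (full sibs share both parents — two paths of length 2: r = 2·(1/2)^2 = 1/2).
Summing one r·B term per recipient: 1·0.25·0.545 + 4·0.5·0.228 = 0.59225.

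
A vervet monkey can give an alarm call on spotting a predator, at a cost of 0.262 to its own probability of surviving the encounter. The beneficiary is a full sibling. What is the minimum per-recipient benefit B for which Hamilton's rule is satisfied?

0.524

r to a full sibling = 0.5 (full sibs share both parents — two paths of length 2: r = 2·(1/2)^2 = 1/2).
Hamilton's rule with n recipients of equal r: n·r·B > C, so B > C/(n·r) = 0.262/(1·0.5) = 0.524.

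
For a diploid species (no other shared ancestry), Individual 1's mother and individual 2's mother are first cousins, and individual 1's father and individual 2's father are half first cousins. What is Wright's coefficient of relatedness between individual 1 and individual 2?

Wright's path rule: contributions from independent ancestry routes add.
Individual 1 and individual 2 are related in two ways: second cousins through their mothers (r = 1/32) and half second cousins through their fathers (r = 1/64).
r = 1/32 + 1/64 = 3/64 = 0.046875.

0.046875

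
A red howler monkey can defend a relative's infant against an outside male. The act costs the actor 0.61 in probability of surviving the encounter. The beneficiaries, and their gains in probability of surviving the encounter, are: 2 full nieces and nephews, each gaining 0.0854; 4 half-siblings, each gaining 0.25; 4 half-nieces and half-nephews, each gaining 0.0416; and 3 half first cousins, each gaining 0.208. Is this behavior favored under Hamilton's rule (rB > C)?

No

Hamilton's rule: the trait is favored when the sum of r·B over every recipient exceeds the actor's cost C.
r to a full niece or nephew = 0.25 (full aunt/uncle↔niece/nephew: two paths of length 3 through the shared grandparent pair: r = 2·(1/2)^3 = 1/4).
r to a half-sibling = 0.25 (half-sibs share one parent — one path of length 2: r = (1/2)^2 = 1/4).
r to a half-niece or half-nephew = 0.125 (half-aunt/uncle↔niece/nephew: one path of length 3: r = (1/2)^3 = 1/8).
r to a half first cousin = 1/16 (half first cousins share one grandparent — one path of length 4: r = (1/2)^4 = 1/16).
Summing one r·B term per recipient: 2·0.25·0.0854 + 4·0.25·0.25 + 4·0.125·0.0416 + 3·0.0625·0.208 = 0.3525.
0.3525 < 0.61: the indirect benefit is less than the cost.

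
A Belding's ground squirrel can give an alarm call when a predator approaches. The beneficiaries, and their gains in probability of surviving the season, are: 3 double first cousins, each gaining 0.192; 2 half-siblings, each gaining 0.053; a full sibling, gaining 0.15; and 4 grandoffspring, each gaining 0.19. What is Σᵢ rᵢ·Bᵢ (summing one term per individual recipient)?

r to a double first cousin = 0.25 (double first cousins share both grandparent pairs — four paths of length 4: r = 4·(1/2)^4 = 1/4).
r to a half-sibling = 1/4 (half-sibs share one parent — one path of length 2: r = (1/2)^2 = 1/4).
r to a full sibling = 0.5 (full sibs share both parents — two paths of length 2: r = 2·(1/2)^2 = 1/2).
r to a grandoffspring = 1/4 (two parent–offspring links: r = (1/2)^2 = 1/4).
Summing one r·B term per recipient: 3·0.25·0.192 + 2·0.25·0.053 + 1·0.5·0.15 + 4·0.25·0.19 = 0.4355.

0.4355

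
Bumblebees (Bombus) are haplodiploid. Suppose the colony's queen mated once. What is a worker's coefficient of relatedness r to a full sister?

Haplodiploid full sisters inherit their father's entire haploid genome identically (contributing 1/2) and on average half of their mother's contribution (1/2 · 1/2 = 1/4); r = 1/2 + 1/4 = 3/4.

0.75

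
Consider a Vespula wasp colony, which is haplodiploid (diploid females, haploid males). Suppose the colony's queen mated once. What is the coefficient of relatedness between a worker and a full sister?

Haplodiploid full sisters inherit their father's entire haploid genome identically (contributing 1/2) and on average half of their mother's contribution (1/2 · 1/2 = 1/4); r = 1/2 + 1/4 = 3/4.

0.75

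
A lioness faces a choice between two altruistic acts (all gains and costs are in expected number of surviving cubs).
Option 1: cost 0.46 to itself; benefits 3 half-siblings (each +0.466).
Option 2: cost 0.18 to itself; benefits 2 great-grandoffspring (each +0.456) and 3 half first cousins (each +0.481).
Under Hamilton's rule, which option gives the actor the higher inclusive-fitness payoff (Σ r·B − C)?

Option 2

Option 1: r to a half-sibling = 0.25.
Option 1: Σ r·B − C = (3·0.25·0.466) − 0.46 = -0.1105.
Option 2: r to a great-grandoffspring = 0.125.
Option 2: r to a half first cousin = 0.0625.
Option 2: Σ r·B − C = (2·0.125·0.456 + 3·0.0625·0.481) − 0.18 = 0.0241875.
Option 2 has the higher net inclusive-fitness payoff.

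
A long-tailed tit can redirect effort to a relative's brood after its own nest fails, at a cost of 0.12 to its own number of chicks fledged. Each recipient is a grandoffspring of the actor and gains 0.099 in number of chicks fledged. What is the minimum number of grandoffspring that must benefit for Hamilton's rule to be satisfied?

5

r to a grandoffspring = 1/4 (two parent–offspring links: r = (1/2)^2 = 1/4).
Hamilton's rule: n·r·B > C  ⇒  n > C/(r·B) = 0.12/(0.25·0.099) = 4.848.
The smallest integer exceeding 4.848 is 5.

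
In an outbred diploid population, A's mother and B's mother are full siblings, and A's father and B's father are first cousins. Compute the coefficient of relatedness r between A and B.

Relatedness sums over independent paths through distinct common ancestors.
A and B are related in two ways: first cousins through their mothers (r = 1/8) and second cousins through their fathers (r = 1/32).
r = 1/8 + 1/32 = 5/32 = 0.15625.

0.15625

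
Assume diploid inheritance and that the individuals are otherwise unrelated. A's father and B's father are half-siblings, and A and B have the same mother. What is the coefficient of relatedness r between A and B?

0.3125

Wright's path rule: contributions from independent ancestry routes add.
A and B are related in two ways: half first cousins through their fathers (r = 1/16) and half-sibs through their shared mother (r = 1/4).
r = 1/16 + 1/4 = 5/16 = 0.3125.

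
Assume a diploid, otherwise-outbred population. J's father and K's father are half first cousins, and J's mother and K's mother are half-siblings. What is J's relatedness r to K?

Independent pedigree routes through distinct common ancestors add.
J and K are related in two ways: half second cousins through their fathers (r = 1/64) and half first cousins through their mothers (r = 1/16).
r = 1/64 + 1/16 = 0.078125.

0.078125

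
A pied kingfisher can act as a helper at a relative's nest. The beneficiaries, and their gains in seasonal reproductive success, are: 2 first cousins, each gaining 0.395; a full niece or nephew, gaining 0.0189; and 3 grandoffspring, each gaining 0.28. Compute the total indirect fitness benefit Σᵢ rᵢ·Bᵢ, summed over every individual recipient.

0.313475

r to a first cousin = 1/8 (first cousins share one grandparent pair — two paths of length 4: r = 2·(1/2)^4 = 1/8).
r to a full niece or nephew = 1/4 (full aunt/uncle↔niece/nephew: two paths of length 3 through the shared grandparent pair: r = 2·(1/2)^3 = 1/4).
r to a grandoffspring = 0.25 (two parent–offspring links: r = (1/2)^2 = 1/4).
Summing one r·B term per recipient: 2·0.125·0.395 + 1·0.25·0.0189 + 3·0.25·0.28 = 0.313475.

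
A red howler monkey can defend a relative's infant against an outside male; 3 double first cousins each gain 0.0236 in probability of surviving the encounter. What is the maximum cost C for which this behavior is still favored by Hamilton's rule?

0.0177

r to a double first cousin = 1/4 (double first cousins share both grandparent pairs — four paths of length 4: r = 4·(1/2)^4 = 1/4).
Hamilton's rule: n·r·B > C, so the trait is favored while C < n·r·B = 3·0.25·0.0236 = 0.0177.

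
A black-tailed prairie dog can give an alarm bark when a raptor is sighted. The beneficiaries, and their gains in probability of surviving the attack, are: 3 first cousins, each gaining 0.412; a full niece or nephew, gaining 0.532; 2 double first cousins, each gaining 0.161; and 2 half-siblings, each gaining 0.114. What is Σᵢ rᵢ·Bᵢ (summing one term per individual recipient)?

r to a first cousin = 1/8 (first cousins share one grandparent pair — two paths of length 4: r = 2·(1/2)^4 = 1/8).
r to a full niece or nephew = 1/4 (full aunt/uncle↔niece/nephew: two paths of length 3 through the shared grandparent pair: r = 2·(1/2)^3 = 1/4).
r to a double first cousin = 1/4 (double first cousins share both grandparent pairs — four paths of length 4: r = 4·(1/2)^4 = 1/4).
r to a half-sibling = 1/4 (half-sibs share one parent — one path of length 2: r = (1/2)^2 = 1/4).
Summing one r·B term per recipient: 3·0.125·0.412 + 1·0.25·0.532 + 2·0.25·0.161 + 2·0.25·0.114 = 0.425.

0.425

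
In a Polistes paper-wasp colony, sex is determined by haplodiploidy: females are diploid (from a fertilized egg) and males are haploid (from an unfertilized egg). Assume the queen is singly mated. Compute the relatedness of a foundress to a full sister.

Haplodiploid full sisters inherit their father's entire haploid genome identically (contributing 1/2) and on average half of their mother's contribution (1/2 · 1/2 = 1/4); r = 1/2 + 1/4 = 3/4.

0.75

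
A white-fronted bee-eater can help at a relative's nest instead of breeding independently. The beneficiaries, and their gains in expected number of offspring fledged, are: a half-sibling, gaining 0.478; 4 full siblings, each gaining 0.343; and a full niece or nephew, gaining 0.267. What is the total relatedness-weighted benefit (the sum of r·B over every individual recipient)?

r to a half-sibling = 0.25 (half-sibs share one parent — one path of length 2: r = (1/2)^2 = 1/4).
r to a full sibling = 0.5 (full sibs share both parents — two paths of length 2: r = 2·(1/2)^2 = 1/2).
r to a full niece or nephew = 1/4 (full aunt/uncle↔niece/nephew: two paths of length 3 through the shared grandparent pair: r = 2·(1/2)^3 = 1/4).
Summing one r·B term per recipient: 1·0.25·0.478 + 4·0.5·0.343 + 1·0.25·0.267 = 0.87225.

0.87225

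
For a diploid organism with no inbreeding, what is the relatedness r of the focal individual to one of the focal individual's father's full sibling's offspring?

Each parent–offspring link contributes a factor of 1/2, and independent paths through distinct common ancestors add.
First cousins share one grandparent pair — two paths of length 4: r = 2·(1/2)^4 = 1/8.

0.125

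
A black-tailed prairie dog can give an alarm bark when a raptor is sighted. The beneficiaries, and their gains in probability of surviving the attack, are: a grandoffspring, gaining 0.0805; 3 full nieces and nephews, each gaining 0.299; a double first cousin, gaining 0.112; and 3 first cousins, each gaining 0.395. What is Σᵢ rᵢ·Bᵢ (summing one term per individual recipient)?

0.4205

r to a grandoffspring = 0.25 (two parent–offspring links: r = (1/2)^2 = 1/4).
r to a full niece or nephew = 1/4 (full aunt/uncle↔niece/nephew: two paths of length 3 through the shared grandparent pair: r = 2·(1/2)^3 = 1/4).
r to a double first cousin = 1/4 (double first cousins share both grandparent pairs — four paths of length 4: r = 4·(1/2)^4 = 1/4).
r to a first cousin = 1/8 (first cousins share one grandparent pair — two paths of length 4: r = 2·(1/2)^4 = 1/8).
Summing one r·B term per recipient: 1·0.25·0.0805 + 3·0.25·0.299 + 1·0.25·0.112 + 3·0.125·0.395 = 0.4205.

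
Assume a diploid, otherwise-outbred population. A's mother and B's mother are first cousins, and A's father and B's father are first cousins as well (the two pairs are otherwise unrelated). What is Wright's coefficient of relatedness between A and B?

Relatedness sums over independent paths through distinct common ancestors.
A and B are related in two ways: second cousins through their mothers (r = 1/32) and second cousins through their fathers (r = 1/32).
r = 1/32 + 1/32 = 0.0625.

0.0625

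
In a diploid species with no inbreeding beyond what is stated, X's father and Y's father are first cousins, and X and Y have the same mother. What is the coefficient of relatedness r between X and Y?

Wright's path rule: contributions from independent ancestry routes add.
X and Y are related in two ways: second cousins through their fathers (r = 1/32) and half-sibs through their shared mother (r = 1/4).
r = 1/32 + 1/4 = 0.28125.

0.28125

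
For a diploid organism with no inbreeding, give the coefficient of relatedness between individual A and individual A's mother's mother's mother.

0.125

Each parent–offspring link contributes a factor of 1/2, and independent paths through distinct common ancestors add.
Three parent–offspring links: r = (1/2)^3 = 1/8.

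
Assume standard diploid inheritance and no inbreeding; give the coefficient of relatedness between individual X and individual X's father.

Each parent–offspring link contributes a factor of 1/2, and independent paths through distinct common ancestors add.
One parent–offspring link: r = (1/2)^1 = 1/2.

0.5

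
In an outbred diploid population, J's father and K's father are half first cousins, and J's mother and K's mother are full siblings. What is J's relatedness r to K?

Relatedness sums over independent paths through distinct common ancestors.
J and K are related in two ways: half second cousins through their fathers (r = 1/64) and first cousins through their mothers (r = 1/8).
r = 1/64 + 1/8 = 9/64 = 0.140625.

0.140625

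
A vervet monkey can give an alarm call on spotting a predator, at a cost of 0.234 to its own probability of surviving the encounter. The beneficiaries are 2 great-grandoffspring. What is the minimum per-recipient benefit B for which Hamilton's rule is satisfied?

0.936

r to a great-grandoffspring = 1/8 (three parent–offspring links: r = (1/2)^3 = 1/8).
Hamilton's rule with n recipients of equal r: n·r·B > C, so B > C/(n·r) = 0.234/(2·0.125) = 0.936.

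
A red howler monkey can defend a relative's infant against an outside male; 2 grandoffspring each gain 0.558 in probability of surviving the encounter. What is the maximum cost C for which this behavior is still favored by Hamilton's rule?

r to a grandoffspring = 1/4 (two parent–offspring links: r = (1/2)^2 = 1/4).
Hamilton's rule: n·r·B > C, so the trait is favored while C < n·r·B = 2·0.25·0.558 = 0.279.

0.279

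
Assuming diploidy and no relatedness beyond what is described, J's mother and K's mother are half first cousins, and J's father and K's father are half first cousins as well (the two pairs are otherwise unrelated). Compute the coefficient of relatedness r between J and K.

0.03125

Wright's path rule: contributions from independent ancestry routes add.
J and K are related in two ways: half second cousins through their mothers (r = 1/64) and half second cousins through their fathers (r = 1/64).
r = 1/64 + 1/64 = 1/32 = 0.03125.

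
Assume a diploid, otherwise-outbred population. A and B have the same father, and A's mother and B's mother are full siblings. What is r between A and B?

0.375

With two independent routes of shared ancestry, r is the sum of the two contributions.
A and B are related in two ways: half-sibs through their shared father (r = 1/4) and first cousins through their mothers (r = 1/8).
r = 1/4 + 1/8 = 3/8 = 0.375.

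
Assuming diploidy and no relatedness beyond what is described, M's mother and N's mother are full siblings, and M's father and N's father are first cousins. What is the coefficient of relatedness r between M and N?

0.15625

Independent pedigree routes through distinct common ancestors add.
M and N are related in two ways: first cousins through their mothers (r = 1/8) and second cousins through their fathers (r = 1/32).
r = 1/8 + 1/32 = 5/32 = 0.15625.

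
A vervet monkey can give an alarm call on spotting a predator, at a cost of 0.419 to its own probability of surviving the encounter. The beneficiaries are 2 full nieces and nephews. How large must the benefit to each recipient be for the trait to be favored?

0.838

r to a full niece or nephew = 0.25 (full aunt/uncle↔niece/nephew: two paths of length 3 through the shared grandparent pair: r = 2·(1/2)^3 = 1/4).
Hamilton's rule with n recipients of equal r: n·r·B > C, so B > C/(n·r) = 0.419/(2·0.25) = 0.838.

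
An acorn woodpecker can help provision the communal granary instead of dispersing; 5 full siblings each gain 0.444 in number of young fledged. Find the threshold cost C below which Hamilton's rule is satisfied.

1.11

r to a full sibling = 1/2 (full sibs share both parents — two paths of length 2: r = 2·(1/2)^2 = 1/2).
Hamilton's rule: n·r·B > C, so the trait is favored while C < n·r·B = 5·0.5·0.444 = 1.11.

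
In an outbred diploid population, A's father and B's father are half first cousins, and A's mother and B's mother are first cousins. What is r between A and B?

With two independent routes of shared ancestry, r is the sum of the two contributions.
A and B are related in two ways: half second cousins through their fathers (r = 1/64) and second cousins through their mothers (r = 1/32).
r = 1/64 + 1/32 = 3/64 = 0.046875.

0.046875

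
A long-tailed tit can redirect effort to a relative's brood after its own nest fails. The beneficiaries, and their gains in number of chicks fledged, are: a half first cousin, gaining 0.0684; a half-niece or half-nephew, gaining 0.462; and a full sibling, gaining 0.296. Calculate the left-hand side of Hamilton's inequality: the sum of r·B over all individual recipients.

0.210025

r to a half first cousin = 1/16 (half first cousins share one grandparent — one path of length 4: r = (1/2)^4 = 1/16).
r to a half-niece or half-nephew = 1/8 (half-aunt/uncle↔niece/nephew: one path of length 3: r = (1/2)^3 = 1/8).
r to a full sibling = 0.5 (full sibs share both parents — two paths of length 2: r = 2·(1/2)^2 = 1/2).
Summing one r·B term per recipient: 1·0.0625·0.0684 + 1·0.125·0.462 + 1·0.5·0.296 = 0.210025.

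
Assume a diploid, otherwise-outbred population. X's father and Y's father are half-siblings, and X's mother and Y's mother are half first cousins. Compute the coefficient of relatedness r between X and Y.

0.078125

Relatedness sums over independent paths through distinct common ancestors.
X and Y are related in two ways: half first cousins through their fathers (r = 1/16) and half second cousins through their mothers (r = 1/64).
r = 1/16 + 1/64 = 5/64 = 0.078125.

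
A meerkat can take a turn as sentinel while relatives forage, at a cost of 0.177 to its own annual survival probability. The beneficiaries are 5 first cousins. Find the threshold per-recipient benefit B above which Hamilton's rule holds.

r to a first cousin = 0.125 (first cousins share one grandparent pair — two paths of length 4: r = 2·(1/2)^4 = 1/8).
Hamilton's rule with n recipients of equal r: n·r·B > C, so B > C/(n·r) = 0.177/(5·0.125) = 0.2832.

0.2832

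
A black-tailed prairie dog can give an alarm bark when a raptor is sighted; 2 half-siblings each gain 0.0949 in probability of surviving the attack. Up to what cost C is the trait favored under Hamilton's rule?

r to a half-sibling = 0.25 (half-sibs share one parent — one path of length 2: r = (1/2)^2 = 1/4).
Hamilton's rule: n·r·B > C, so the trait is favored while C < n·r·B = 2·0.25·0.0949 = 0.04745.

0.04745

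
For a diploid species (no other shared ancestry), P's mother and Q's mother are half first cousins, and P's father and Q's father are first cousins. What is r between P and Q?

With two independent routes of shared ancestry, r is the sum of the two contributions.
P and Q are related in two ways: half second cousins through their mothers (r = 1/64) and second cousins through their fathers (r = 1/32).
r = 1/64 + 1/32 = 3/64 = 0.046875.

0.046875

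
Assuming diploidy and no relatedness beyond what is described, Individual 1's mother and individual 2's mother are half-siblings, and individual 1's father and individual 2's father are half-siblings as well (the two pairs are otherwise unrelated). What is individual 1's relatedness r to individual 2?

Relatedness sums over independent paths through distinct common ancestors.
Individual 1 and individual 2 are related in two ways: half first cousins through their mothers (r = 1/16) and half first cousins through their fathers (r = 1/16).
r = 1/16 + 1/16 = 0.125.

0.125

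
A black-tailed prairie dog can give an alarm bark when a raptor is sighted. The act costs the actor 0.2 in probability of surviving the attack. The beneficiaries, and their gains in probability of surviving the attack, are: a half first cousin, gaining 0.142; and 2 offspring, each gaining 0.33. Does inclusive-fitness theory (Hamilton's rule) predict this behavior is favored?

Hamilton's rule: the trait is favored when the sum of r·B over every recipient exceeds the actor's cost C.
r to a half first cousin = 0.0625 (half first cousins share one grandparent — one path of length 4: r = (1/2)^4 = 1/16).
r to an offspring = 1/2 (one parent–offspring link: r = (1/2)^1 = 1/2).
Summing one r·B term per recipient: 1·0.0625·0.142 + 2·0.5·0.33 = 0.338875.
0.338875 > 0.2: the indirect benefit exceeds the cost.

Yes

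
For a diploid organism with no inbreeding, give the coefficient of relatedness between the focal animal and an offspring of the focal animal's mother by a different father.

Each parent–offspring link contributes a factor of 1/2, and independent paths through distinct common ancestors add.
Half-sibs share one parent — one path of length 2: r = (1/2)^2 = 1/4.

0.25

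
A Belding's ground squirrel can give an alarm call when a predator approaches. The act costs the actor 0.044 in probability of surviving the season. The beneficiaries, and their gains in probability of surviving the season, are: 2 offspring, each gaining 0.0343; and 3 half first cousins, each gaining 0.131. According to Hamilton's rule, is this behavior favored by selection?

Yes

Hamilton's rule: the trait is favored when the sum of r·B over every recipient exceeds the actor's cost C.
r to an offspring = 1/2 (one parent–offspring link: r = (1/2)^1 = 1/2).
r to a half first cousin = 0.0625 (half first cousins share one grandparent — one path of length 4: r = (1/2)^4 = 1/16).
Summing one r·B term per recipient: 2·0.5·0.0343 + 3·0.0625·0.131 = 0.0588625.
0.0588625 > 0.044: the indirect benefit exceeds the cost.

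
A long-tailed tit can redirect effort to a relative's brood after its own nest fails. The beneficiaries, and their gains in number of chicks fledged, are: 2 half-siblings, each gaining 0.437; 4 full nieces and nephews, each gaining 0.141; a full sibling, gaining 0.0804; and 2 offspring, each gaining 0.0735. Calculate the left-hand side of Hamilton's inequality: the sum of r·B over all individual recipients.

0.4732

r to a half-sibling = 0.25 (half-sibs share one parent — one path of length 2: r = (1/2)^2 = 1/4).
r to a full niece or nephew = 0.25 (full aunt/uncle↔niece/nephew: two paths of length 3 through the shared grandparent pair: r = 2·(1/2)^3 = 1/4).
r to a full sibling = 0.5 (full sibs share both parents — two paths of length 2: r = 2·(1/2)^2 = 1/2).
r to an offspring = 0.5 (one parent–offspring link: r = (1/2)^1 = 1/2).
Summing one r·B term per recipient: 2·0.25·0.437 + 4·0.25·0.141 + 1·0.5·0.0804 + 2·0.5·0.0735 = 0.4732.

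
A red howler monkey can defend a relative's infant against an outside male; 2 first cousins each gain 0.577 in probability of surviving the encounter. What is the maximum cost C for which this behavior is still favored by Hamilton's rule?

0.14425

r to a first cousin = 1/8 (first cousins share one grandparent pair — two paths of length 4: r = 2·(1/2)^4 = 1/8).
Hamilton's rule: n·r·B > C, so the trait is favored while C < n·r·B = 2·0.125·0.577 = 0.14425.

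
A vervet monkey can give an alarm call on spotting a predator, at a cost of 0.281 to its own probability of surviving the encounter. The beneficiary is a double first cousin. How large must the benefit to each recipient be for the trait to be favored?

r to a double first cousin = 0.25 (double first cousins share both grandparent pairs — four paths of length 4: r = 4·(1/2)^4 = 1/4).
Hamilton's rule with n recipients of equal r: n·r·B > C, so B > C/(n·r) = 0.281/(1·0.25) = 1.124.

1.124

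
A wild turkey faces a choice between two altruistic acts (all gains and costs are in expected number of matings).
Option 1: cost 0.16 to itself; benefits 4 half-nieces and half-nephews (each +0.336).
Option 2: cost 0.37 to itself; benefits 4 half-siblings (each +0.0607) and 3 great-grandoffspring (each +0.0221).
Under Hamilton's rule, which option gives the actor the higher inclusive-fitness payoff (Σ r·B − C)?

Option 1: r to a half-niece or half-nephew = 0.125.
Option 1: Σ r·B − C = (4·0.125·0.336) − 0.16 = 0.008.
Option 2: r to a half-sibling = 0.25.
Option 2: r to a great-grandoffspring = 0.125.
Option 2: Σ r·B − C = (4·0.25·0.0607 + 3·0.125·0.0221) − 0.37 = -0.3010125.
Option 1 has the higher net inclusive-fitness payoff.

Option 1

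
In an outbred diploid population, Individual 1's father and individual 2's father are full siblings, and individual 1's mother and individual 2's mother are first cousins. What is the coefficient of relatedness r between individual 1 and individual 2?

Relatedness sums over independent paths through distinct common ancestors.
Individual 1 and individual 2 are related in two ways: first cousins through their fathers (r = 1/8) and second cousins through their mothers (r = 1/32).
r = 1/8 + 1/32 = 5/32 = 0.15625.

0.15625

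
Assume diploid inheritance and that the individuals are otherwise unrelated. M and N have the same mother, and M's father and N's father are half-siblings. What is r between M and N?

Wright's path rule: contributions from independent ancestry routes add.
M and N are related in two ways: half-sibs through their shared mother (r = 1/4) and half first cousins through their fathers (r = 1/16).
r = 1/4 + 1/16 = 0.3125.

0.3125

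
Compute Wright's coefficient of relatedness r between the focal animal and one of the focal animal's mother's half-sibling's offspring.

0.0625

Each parent–offspring link contributes a factor of 1/2, and independent paths through distinct common ancestors add.
Half first cousins share one grandparent — one path of length 4: r = (1/2)^4 = 1/16.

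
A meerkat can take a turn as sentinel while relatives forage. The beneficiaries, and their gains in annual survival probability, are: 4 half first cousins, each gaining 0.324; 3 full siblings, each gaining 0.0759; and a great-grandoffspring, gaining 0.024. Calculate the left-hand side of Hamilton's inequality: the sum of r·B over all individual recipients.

0.19785

r to a half first cousin = 1/16 (half first cousins share one grandparent — one path of length 4: r = (1/2)^4 = 1/16).
r to a full sibling = 1/2 (full sibs share both parents — two paths of length 2: r = 2·(1/2)^2 = 1/2).
r to a great-grandoffspring = 1/8 (three parent–offspring links: r = (1/2)^3 = 1/8).
Summing one r·B term per recipient: 4·0.0625·0.324 + 3·0.5·0.0759 + 1·0.125·0.024 = 0.19785.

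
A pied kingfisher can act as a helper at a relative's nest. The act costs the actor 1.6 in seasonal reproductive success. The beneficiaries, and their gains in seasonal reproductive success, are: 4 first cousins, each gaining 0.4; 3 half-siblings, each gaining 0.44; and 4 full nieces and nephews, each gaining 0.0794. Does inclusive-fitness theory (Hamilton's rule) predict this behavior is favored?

No

Hamilton's rule: the trait is favored when the sum of r·B over every recipient exceeds the actor's cost C.
r to a first cousin = 1/8 (first cousins share one grandparent pair — two paths of length 4: r = 2·(1/2)^4 = 1/8).
r to a half-sibling = 1/4 (half-sibs share one parent — one path of length 2: r = (1/2)^2 = 1/4).
r to a full niece or nephew = 1/4 (full aunt/uncle↔niece/nephew: two paths of length 3 through the shared grandparent pair: r = 2·(1/2)^3 = 1/4).
Summing one r·B term per recipient: 4·0.125·0.4 + 3·0.25·0.44 + 4·0.25·0.0794 = 0.6094.
0.6094 < 1.6: the indirect benefit is less than the cost.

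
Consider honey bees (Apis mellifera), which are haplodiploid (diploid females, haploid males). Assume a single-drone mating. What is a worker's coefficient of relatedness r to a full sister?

0.75

Haplodiploid full sisters inherit their father's entire haploid genome identically (contributing 1/2) and on average half of their mother's contribution (1/2 · 1/2 = 1/4); r = 1/2 + 1/4 = 3/4.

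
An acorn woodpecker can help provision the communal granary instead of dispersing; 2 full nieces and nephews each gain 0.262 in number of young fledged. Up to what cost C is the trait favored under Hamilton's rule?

0.131

r to a full niece or nephew = 0.25 (full aunt/uncle↔niece/nephew: two paths of length 3 through the shared grandparent pair: r = 2·(1/2)^3 = 1/4).
Hamilton's rule: n·r·B > C, so the trait is favored while C < n·r·B = 2·0.25·0.262 = 0.131.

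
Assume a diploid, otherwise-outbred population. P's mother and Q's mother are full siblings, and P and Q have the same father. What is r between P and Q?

With two independent routes of shared ancestry, r is the sum of the two contributions.
P and Q are related in two ways: first cousins through their mothers (r = 1/8) and half-sibs through their shared father (r = 1/4).
r = 1/8 + 1/4 = 3/8 = 0.375.

0.375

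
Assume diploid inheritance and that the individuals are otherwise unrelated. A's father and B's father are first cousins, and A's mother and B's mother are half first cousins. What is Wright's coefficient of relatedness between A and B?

Wright's path rule: contributions from independent ancestry routes add.
A and B are related in two ways: second cousins through their fathers (r = 1/32) and half second cousins through their mothers (r = 1/64).
r = 1/32 + 1/64 = 0.046875.

0.046875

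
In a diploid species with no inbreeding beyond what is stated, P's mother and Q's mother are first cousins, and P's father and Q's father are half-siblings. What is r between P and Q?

0.09375

Relatedness sums over independent paths through distinct common ancestors.
P and Q are related in two ways: second cousins through their mothers (r = 1/32) and half first cousins through their fathers (r = 1/16).
r = 1/32 + 1/16 = 3/32 = 0.09375.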